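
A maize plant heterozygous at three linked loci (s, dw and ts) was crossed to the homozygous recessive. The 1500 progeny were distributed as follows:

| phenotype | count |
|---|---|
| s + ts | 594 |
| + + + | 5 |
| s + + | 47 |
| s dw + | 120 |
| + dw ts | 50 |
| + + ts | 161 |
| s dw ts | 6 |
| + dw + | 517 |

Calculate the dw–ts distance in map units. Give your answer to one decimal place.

The two most frequent reciprocal classes, s + ts and + dw +, are the parental types, so the F1 was s + ts / + dw +.
The two rarest classes, s dw ts and + + +, are the double crossovers. Comparing them with the parentals, only the dw allele has switched, so dw is the middle locus and the order is ts – dw – s.
Crossovers in the ts–dw interval produce the single-crossover classes s + + and + dw ts (47 + 50 = 97) plus the double crossovers (11).
RF(ts–dw) = (97 + 11) / 1500 = 108/1500 = 0.0720 → 7.2 map units.

7.2 map units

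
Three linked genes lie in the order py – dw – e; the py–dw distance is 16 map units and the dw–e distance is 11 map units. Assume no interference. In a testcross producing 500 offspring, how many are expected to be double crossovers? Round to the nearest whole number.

9

Map distances give recombination frequencies of 0.160 and 0.110 for the two intervals.
With no interference, expected double-crossover frequency = 0.160 × 0.110 = 0.01760.
Expected number = 0.01760 × 500 = 8.80 ≈ 9.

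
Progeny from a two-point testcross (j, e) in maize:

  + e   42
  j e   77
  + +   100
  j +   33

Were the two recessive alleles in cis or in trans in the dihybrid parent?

The two most frequent classes are + + (100) and j e (77); these are the parental (non-recombinant) types.
So the F1 carried + + on one chromosome and j e on the other — the recessive alleles are on the same chromosome (cis / coupling).

cis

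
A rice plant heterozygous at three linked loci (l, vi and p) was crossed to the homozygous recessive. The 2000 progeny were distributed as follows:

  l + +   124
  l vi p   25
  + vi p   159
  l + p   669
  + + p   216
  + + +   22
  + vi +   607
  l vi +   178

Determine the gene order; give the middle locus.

vi

The two most frequent reciprocal classes, l + p and + vi +, are the parental types, so the F1 was l + p / + vi +.
The two rarest classes, l vi p and + + +, are the double crossovers. Comparing them with the parentals, only the vi allele has switched, so vi is the middle locus and the order is p – vi – l.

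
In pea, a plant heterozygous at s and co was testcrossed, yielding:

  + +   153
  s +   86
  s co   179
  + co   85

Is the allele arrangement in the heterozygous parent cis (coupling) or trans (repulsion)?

The two most frequent classes are + + (153) and s co (179); these are the parental (non-recombinant) types.
So the F1 carried + + on one chromosome and s co on the other — the recessive alleles are on the same chromosome (cis / coupling).

cis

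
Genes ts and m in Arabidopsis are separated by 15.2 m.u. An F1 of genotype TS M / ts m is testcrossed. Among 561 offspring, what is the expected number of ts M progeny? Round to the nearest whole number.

43

A map distance of 15.2 m.u. corresponds to a recombination frequency of 0.152.
The F1 is TS M / ts m, so ts M is a recombinant gamete class with expected frequency r/2 = 0.152/2 = 0.0760.
Expected number = 0.0760 × 561 = 42.64 ≈ 43.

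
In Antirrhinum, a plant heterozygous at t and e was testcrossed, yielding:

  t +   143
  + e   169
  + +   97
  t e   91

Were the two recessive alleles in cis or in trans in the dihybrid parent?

trans

The two most frequent classes are + e (169) and t + (143); these are the parental (non-recombinant) types.
So the F1 carried + e on one chromosome and t + on the other — the recessive alleles are on opposite chromosomes (trans / repulsion).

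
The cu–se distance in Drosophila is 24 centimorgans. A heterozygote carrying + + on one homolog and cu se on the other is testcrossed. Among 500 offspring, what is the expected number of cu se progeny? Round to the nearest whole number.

190

A map distance of 24 centimorgans corresponds to a recombination frequency of 0.240.
The F1 is + + / cu se, so cu se is a parental gamete class with expected frequency (1 − r)/2 = 0.760/2 = 0.3800.
Expected number = 0.3800 × 500 = 190.00 ≈ 190.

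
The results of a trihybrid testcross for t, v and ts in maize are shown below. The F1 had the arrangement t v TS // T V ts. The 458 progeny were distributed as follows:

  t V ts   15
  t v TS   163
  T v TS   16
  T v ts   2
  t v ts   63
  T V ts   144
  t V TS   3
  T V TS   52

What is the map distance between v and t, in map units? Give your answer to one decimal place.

The two rarest classes, t V TS and T v ts, are the double crossovers. Comparing them with the parentals, only the v allele has switched, so v is the middle locus and the order is t – v – ts.
Crossovers in the t–v interval produce the single-crossover classes T v TS and t V ts (16 + 15 = 31) plus the double crossovers (5).
RF(t–v) = (31 + 5) / 458 = 36/458 = 0.0786 → 7.9 map units.

7.9 map units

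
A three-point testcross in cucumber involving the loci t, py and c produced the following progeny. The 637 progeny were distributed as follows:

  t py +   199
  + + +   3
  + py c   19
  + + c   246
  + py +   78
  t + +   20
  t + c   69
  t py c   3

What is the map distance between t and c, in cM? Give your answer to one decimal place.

24.0 cM

The two most frequent reciprocal classes, t py + and + + c, are the parental types, so the F1 was t py + / + + c.
The two rarest classes, t py c and + + +, are the double crossovers. Comparing them with the parentals, only the c allele has switched, so c is the middle locus and the order is t – c – py.
Crossovers in the t–c interval produce the single-crossover classes + py + and t + c (78 + 69 = 147) plus the double crossovers (6).
RF(t–c) = (147 + 6) / 637 = 153/637 = 0.2402 → 24.0 cM.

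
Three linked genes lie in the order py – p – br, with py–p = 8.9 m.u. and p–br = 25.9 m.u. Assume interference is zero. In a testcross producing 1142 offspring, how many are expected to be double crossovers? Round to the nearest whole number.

26

Map distances give recombination frequencies of 0.089 and 0.259 for the two intervals.
With no interference, expected double-crossover frequency = 0.089 × 0.259 = 0.02305.
Expected number = 0.02305 × 1142 = 26.32 ≈ 26.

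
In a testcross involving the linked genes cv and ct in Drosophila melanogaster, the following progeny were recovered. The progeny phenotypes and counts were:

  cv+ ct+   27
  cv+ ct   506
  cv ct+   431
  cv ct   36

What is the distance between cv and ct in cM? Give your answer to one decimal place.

The two most frequent classes, cv+ ct (506) and cv ct+ (431), are the parental types, so the F1 was cv+ ct / cv ct+.
The recombinant classes are cv+ ct+ and cv ct: 27 + 36 = 63.
Recombination frequency = 63/1000 = 0.0630 ≈ 6.3%, i.e. 6.3 cM.

6.3 cM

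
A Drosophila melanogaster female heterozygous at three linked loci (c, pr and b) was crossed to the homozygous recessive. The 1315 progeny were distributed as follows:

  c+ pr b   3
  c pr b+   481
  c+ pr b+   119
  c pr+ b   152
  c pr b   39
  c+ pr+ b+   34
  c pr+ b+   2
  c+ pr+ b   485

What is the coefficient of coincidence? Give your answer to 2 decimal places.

0.31

The two most frequent reciprocal classes, c+ pr+ b and c pr b+, are the parental types, so the F1 was c+ pr+ b / c pr b+.
The two rarest classes, c+ pr b and c pr+ b+, are the double crossovers. Comparing them with the parentals, only the pr allele has switched, so pr is the middle locus and the order is b – pr – c.
b–pr: (73 + 5)/1315 = 0.0593; pr–c: (271 + 5)/1315 = 0.2099.
Expected DCO frequency = 0.0593 × 0.2099 ≈ 0.01245; observed = 5/1315 ≈ 0.00380.
Coefficient of coincidence = 0.00380/0.01245 ≈ 0.31.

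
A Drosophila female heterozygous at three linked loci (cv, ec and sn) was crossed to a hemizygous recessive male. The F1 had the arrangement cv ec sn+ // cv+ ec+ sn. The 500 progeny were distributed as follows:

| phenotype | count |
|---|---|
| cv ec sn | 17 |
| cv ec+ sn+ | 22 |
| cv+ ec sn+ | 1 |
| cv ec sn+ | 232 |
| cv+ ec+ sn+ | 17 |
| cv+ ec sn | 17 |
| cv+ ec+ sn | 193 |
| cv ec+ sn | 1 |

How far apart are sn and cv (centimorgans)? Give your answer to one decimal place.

7.2 centimorgans

The two rarest classes, cv+ ec sn+ and cv ec+ sn, are the double crossovers. Comparing them with the parentals, only the cv allele has switched, so cv is the middle locus and the order is sn – cv – ec.
Crossovers in the sn–cv interval produce the single-crossover classes cv ec sn and cv+ ec+ sn+ (17 + 17 = 34) plus the double crossovers (2).
RF(sn–cv) = (34 + 2) / 500 = 36/500 = 0.0720 → 7.2 centimorgans.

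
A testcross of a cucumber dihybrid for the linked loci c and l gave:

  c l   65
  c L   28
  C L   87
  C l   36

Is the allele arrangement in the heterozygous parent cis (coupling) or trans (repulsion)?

cis

The two most frequent classes are C L (87) and c l (65); these are the parental (non-recombinant) types.
So the F1 carried C L on one chromosome and c l on the other — the recessive alleles are on the same chromosome (cis / coupling).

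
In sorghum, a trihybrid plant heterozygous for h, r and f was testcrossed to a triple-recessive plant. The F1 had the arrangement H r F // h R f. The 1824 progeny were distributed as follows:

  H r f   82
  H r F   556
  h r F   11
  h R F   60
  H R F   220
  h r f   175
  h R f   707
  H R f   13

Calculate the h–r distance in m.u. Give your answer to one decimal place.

23.0 m.u.

The two rarest classes, h r F and H R f, are the double crossovers. Comparing them with the parentals, only the h allele has switched, so h is the middle locus and the order is r – h – f.
Crossovers in the r–h interval produce the single-crossover classes H R F and h r f (220 + 175 = 395) plus the double crossovers (24).
RF(r–h) = (395 + 24) / 1824 = 419/1824 = 0.2297 → 23.0 m.u.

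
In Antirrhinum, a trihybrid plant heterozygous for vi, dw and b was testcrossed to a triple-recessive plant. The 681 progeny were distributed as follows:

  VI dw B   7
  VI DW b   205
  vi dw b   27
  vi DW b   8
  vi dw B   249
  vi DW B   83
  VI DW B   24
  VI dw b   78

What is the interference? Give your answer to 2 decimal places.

0.12

The two most frequent reciprocal classes, vi dw B and VI DW b, are the parental types, so the F1 was vi dw B / VI DW b.
The two rarest classes, VI dw B and vi DW b, are the double crossovers. Comparing them with the parentals, only the vi allele has switched, so vi is the middle locus and the order is dw – vi – b.
dw–vi: (161 + 15)/681 = 0.2584; vi–b: (51 + 15)/681 = 0.0969.
Expected DCO frequency = 0.2584 × 0.0969 ≈ 0.02504; observed = 15/681 ≈ 0.02203.
Coefficient of coincidence = 0.02203/0.02504 ≈ 0.88; interference = 1 − 0.88 = 0.12.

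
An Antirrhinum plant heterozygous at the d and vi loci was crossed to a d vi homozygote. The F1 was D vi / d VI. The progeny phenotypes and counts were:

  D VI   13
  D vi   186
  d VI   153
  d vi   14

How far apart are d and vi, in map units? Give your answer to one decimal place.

7.4 map units

The recombinant classes are D VI and d vi: 13 + 14 = 27.
Recombination frequency = 27/366 = 0.0738 ≈ 7.4%, i.e. 7.4 map units.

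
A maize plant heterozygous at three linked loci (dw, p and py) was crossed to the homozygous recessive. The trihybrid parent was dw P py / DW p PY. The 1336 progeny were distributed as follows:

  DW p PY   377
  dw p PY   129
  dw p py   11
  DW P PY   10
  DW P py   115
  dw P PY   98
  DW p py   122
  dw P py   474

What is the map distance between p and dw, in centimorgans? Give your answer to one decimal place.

19.8 centimorgans

The two rarest classes, dw p py and DW P PY, are the double crossovers. Comparing them with the parentals, only the p allele has switched, so p is the middle locus and the order is py – p – dw.
Crossovers in the p–dw interval produce the single-crossover classes DW P py and dw p PY (115 + 129 = 244) plus the double crossovers (21).
RF(p–dw) = (244 + 21) / 1336 = 265/1336 = 0.1984 → 19.8 centimorgans.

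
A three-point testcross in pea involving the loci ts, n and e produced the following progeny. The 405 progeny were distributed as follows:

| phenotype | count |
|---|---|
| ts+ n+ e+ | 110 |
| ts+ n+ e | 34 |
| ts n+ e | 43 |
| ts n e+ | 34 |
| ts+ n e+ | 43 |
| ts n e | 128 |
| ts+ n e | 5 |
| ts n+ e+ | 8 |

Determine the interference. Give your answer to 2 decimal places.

The two most frequent reciprocal classes, ts+ n+ e+ and ts n e, are the parental types, so the F1 was ts+ n+ e+ / ts n e.
The two rarest classes, ts n+ e+ and ts+ n e, are the double crossovers. Comparing them with the parentals, only the ts allele has switched, so ts is the middle locus and the order is e – ts – n.
e–ts: (68 + 13)/405 = 0.2000; ts–n: (86 + 13)/405 = 0.2444.
Expected DCO frequency = 0.2000 × 0.2444 ≈ 0.04888; observed = 13/405 ≈ 0.03210.
Coefficient of coincidence = 0.03210/0.04888 ≈ 0.66; interference = 1 − 0.66 = 0.34.

0.34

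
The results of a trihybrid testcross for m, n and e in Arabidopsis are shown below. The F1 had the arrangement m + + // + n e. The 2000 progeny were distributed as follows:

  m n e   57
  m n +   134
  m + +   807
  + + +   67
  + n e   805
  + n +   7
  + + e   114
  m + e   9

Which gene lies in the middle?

e

The two rarest classes, m + e and + n +, are the double crossovers. Comparing them with the parentals, only the e allele has switched, so e is the middle locus and the order is m – e – n.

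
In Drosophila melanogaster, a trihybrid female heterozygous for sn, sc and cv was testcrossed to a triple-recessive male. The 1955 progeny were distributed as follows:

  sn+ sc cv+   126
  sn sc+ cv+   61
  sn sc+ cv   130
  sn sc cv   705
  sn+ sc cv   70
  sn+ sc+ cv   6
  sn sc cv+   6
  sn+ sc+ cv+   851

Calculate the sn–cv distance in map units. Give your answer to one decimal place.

The two most frequent reciprocal classes, sn sc cv and sn+ sc+ cv+, are the parental types, so the F1 was sn sc cv / sn+ sc+ cv+.
The two rarest classes, sn sc cv+ and sn+ sc+ cv, are the double crossovers. Comparing them with the parentals, only the cv allele has switched, so cv is the middle locus and the order is sn – cv – sc.
Crossovers in the sn–cv interval produce the single-crossover classes sn+ sc cv and sn sc+ cv+ (70 + 61 = 131) plus the double crossovers (12).
RF(sn–cv) = (131 + 12) / 1955 = 143/1955 = 0.0731 → 7.3 map units.

7.3 map units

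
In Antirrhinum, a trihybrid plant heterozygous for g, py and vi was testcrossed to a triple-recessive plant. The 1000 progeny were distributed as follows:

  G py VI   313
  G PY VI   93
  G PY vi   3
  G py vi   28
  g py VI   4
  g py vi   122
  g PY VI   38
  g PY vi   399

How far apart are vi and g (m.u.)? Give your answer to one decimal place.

The two most frequent reciprocal classes, g PY vi and G py VI, are the parental types, so the F1 was g PY vi / G py VI.
The two rarest classes, G PY vi and g py VI, are the double crossovers. Comparing them with the parentals, only the g allele has switched, so g is the middle locus and the order is vi – g – py.
Crossovers in the vi–g interval produce the single-crossover classes g PY VI and G py vi (38 + 28 = 66) plus the double crossovers (7).
RF(vi–g) = (66 + 7) / 1000 = 73/1000 = 0.0730 → 7.3 m.u.

7.3 m.u.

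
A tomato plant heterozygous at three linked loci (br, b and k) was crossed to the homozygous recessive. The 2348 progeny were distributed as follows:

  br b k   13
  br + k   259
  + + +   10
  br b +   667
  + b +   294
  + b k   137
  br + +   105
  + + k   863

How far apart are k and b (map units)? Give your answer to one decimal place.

The two most frequent reciprocal classes, br b + and + + k, are the parental types, so the F1 was br b + / + + k.
The two rarest classes, br b k and + + +, are the double crossovers. Comparing them with the parentals, only the k allele has switched, so k is the middle locus and the order is br – k – b.
Crossovers in the k–b interval produce the single-crossover classes br + + and + b k (105 + 137 = 242) plus the double crossovers (23).
RF(k–b) = (242 + 23) / 2348 = 265/2348 = 0.1129 → 11.3 map units.

11.3 map units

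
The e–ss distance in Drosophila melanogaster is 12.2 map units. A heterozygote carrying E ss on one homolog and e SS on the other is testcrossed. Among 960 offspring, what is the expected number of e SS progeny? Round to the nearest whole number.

421

A map distance of 12.2 map units corresponds to a recombination frequency of 0.122.
The F1 is E ss / e SS, so e SS is a parental gamete class with expected frequency (1 − r)/2 = 0.878/2 = 0.4390.
Expected number = 0.4390 × 960 = 421.44 ≈ 421.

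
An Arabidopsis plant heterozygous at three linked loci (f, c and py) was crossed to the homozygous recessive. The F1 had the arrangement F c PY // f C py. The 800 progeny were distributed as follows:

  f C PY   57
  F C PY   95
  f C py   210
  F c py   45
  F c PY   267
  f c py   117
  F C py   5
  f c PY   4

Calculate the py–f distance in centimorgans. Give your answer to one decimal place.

The two rarest classes, f c PY and F C py, are the double crossovers. Comparing them with the parentals, only the f allele has switched, so f is the middle locus and the order is c – f – py.
Crossovers in the f–py interval produce the single-crossover classes F c py and f C PY (45 + 57 = 102) plus the double crossovers (9).
RF(f–py) = (102 + 9) / 800 = 111/800 = 0.1388 → 13.9 centimorgans.

13.9 centimorgans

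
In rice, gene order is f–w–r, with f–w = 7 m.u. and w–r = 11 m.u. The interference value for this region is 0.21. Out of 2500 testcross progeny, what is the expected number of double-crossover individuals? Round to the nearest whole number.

15

Map distances give recombination frequencies of 0.070 and 0.110 for the two intervals.
With interference 0.21 (so coincidence = 0.79), expected double-crossover frequency = 0.070 × 0.110 × 0.79 = 0.00608.
Expected number = 0.00608 × 2500 = 15.21 ≈ 15.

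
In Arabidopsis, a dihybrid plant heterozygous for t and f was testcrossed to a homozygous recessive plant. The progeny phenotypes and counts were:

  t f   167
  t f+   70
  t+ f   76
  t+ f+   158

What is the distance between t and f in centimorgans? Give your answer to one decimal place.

The two most frequent classes, t+ f+ (158) and t f (167), are the parental types, so the F1 was t+ f+ / t f.
The recombinant classes are t+ f and t f+: 76 + 70 = 146.
Recombination frequency = 146/471 = 0.3100 ≈ 31.0%, i.e. 31.0 centimorgans.

31.0 centimorgans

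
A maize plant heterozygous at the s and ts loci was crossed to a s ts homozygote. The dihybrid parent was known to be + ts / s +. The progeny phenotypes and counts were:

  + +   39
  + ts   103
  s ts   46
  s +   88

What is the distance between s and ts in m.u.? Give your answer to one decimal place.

30.8 m.u.

The recombinant classes are + + and s ts: 39 + 46 = 85.
Recombination frequency = 85/276 = 0.3080 ≈ 30.8%, i.e. 30.8 m.u.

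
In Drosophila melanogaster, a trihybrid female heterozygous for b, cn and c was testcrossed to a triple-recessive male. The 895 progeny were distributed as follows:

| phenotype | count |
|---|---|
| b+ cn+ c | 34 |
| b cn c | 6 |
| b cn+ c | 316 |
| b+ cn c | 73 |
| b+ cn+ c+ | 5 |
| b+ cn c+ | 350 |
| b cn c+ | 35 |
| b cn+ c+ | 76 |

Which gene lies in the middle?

The two most frequent reciprocal classes, b cn+ c and b+ cn c+, are the parental types, so the F1 was b cn+ c / b+ cn c+.
The two rarest classes, b cn c and b+ cn+ c+, are the double crossovers. Comparing them with the parentals, only the cn allele has switched, so cn is the middle locus and the order is c – cn – b.

cn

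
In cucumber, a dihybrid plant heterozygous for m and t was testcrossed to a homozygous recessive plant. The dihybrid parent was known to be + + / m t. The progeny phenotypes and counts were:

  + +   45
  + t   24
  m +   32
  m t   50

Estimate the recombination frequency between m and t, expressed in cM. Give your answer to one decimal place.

The recombinant classes are + t and m +: 24 + 32 = 56.
Recombination frequency = 56/151 = 0.3709 ≈ 37.1%, i.e. 37.1 cM.

37.1 cM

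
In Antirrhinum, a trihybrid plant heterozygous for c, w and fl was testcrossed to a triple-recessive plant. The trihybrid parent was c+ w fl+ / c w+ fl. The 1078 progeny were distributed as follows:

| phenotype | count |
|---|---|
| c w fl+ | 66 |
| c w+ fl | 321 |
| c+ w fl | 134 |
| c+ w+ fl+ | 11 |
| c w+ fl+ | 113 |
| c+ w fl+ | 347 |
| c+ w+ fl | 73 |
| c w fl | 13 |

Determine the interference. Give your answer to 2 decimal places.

The two rarest classes, c+ w+ fl+ and c w fl, are the double crossovers. Comparing them with the parentals, only the w allele has switched, so w is the middle locus and the order is fl – w – c.
fl–w: (247 + 24)/1078 = 0.2514; w–c: (139 + 24)/1078 = 0.1512.
Expected DCO frequency = 0.2514 × 0.1512 ≈ 0.03801; observed = 24/1078 ≈ 0.02226.
Coefficient of coincidence = 0.02226/0.03801 ≈ 0.59; interference = 1 − 0.59 = 0.41.

0.41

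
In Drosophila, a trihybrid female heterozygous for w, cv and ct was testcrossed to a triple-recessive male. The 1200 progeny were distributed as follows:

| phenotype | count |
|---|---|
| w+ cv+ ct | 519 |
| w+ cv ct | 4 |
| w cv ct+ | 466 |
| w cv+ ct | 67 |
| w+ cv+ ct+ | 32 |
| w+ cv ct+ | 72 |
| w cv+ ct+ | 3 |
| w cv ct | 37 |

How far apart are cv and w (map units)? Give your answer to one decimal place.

12.2 map units

The two most frequent reciprocal classes, w+ cv+ ct and w cv ct+, are the parental types, so the F1 was w+ cv+ ct / w cv ct+.
The two rarest classes, w+ cv ct and w cv+ ct+, are the double crossovers. Comparing them with the parentals, only the cv allele has switched, so cv is the middle locus and the order is w – cv – ct.
Crossovers in the w–cv interval produce the single-crossover classes w cv+ ct and w+ cv ct+ (67 + 72 = 139) plus the double crossovers (7).
RF(w–cv) = (139 + 7) / 1200 = 146/1200 = 0.1217 → 12.2 map units.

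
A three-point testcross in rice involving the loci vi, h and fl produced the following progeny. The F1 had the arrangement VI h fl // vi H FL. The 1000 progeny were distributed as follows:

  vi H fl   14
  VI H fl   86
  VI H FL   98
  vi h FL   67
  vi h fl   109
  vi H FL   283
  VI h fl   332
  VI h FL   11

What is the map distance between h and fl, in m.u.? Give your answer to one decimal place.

The two rarest classes, VI h FL and vi H fl, are the double crossovers. Comparing them with the parentals, only the fl allele has switched, so fl is the middle locus and the order is vi – fl – h.
Crossovers in the fl–h interval produce the single-crossover classes VI H fl and vi h FL (86 + 67 = 153) plus the double crossovers (25).
RF(fl–h) = (153 + 25) / 1000 = 178/1000 = 0.1780 → 17.8 m.u.

17.8 m.u.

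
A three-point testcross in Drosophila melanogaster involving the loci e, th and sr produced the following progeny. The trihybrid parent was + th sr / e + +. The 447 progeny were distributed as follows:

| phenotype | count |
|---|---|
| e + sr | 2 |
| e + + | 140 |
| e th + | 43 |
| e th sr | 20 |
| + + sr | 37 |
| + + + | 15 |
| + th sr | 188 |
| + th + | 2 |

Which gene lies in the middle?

sr

The two rarest classes, + th + and e + sr, are the double crossovers. Comparing them with the parentals, only the sr allele has switched, so sr is the middle locus and the order is e – sr – th.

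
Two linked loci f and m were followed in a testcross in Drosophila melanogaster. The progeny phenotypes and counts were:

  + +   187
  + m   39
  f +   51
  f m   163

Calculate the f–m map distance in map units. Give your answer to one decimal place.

The two most frequent classes, + + (187) and f m (163), are the parental types, so the F1 was + + / f m.
The recombinant classes are + m and f +: 39 + 51 = 90.
Recombination frequency = 90/440 = 0.2045 ≈ 20.5%, i.e. 20.5 map units.

20.5 map units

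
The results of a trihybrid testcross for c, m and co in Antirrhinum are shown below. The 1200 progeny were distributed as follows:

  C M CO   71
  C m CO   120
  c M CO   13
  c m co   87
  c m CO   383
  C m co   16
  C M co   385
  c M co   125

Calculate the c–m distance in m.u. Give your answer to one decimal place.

The two most frequent reciprocal classes, c m CO and C M co, are the parental types, so the F1 was c m CO / C M co.
The two rarest classes, c M CO and C m co, are the double crossovers. Comparing them with the parentals, only the m allele has switched, so m is the middle locus and the order is co – m – c.
Crossovers in the m–c interval produce the single-crossover classes C m CO and c M co (120 + 125 = 245) plus the double crossovers (29).
RF(m–c) = (245 + 29) / 1200 = 274/1200 = 0.2283 → 22.8 m.u.

22.8 m.u.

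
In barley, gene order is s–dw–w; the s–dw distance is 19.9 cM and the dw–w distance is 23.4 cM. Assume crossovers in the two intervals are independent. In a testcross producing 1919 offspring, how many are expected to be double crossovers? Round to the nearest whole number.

89

Map distances give recombination frequencies of 0.199 and 0.234 for the two intervals.
With no interference, expected double-crossover frequency = 0.199 × 0.234 = 0.04657.
Expected number = 0.04657 × 1919 = 89.36 ≈ 89.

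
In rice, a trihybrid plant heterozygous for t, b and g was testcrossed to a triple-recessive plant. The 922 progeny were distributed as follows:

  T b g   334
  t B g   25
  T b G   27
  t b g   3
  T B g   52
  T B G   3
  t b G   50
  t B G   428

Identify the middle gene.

t

The two most frequent reciprocal classes, T b g and t B G, are the parental types, so the F1 was T b g / t B G.
The two rarest classes, t b g and T B G, are the double crossovers. Comparing them with the parentals, only the t allele has switched, so t is the middle locus and the order is b – t – g.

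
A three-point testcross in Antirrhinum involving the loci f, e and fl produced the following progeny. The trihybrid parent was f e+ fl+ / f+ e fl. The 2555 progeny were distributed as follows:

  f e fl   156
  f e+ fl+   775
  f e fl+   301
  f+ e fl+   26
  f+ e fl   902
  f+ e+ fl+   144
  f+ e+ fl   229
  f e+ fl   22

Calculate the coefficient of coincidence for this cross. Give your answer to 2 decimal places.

The two rarest classes, f e+ fl and f+ e fl+, are the double crossovers. Comparing them with the parentals, only the fl allele has switched, so fl is the middle locus and the order is e – fl – f.
e–fl: (530 + 48)/2555 = 0.2262; fl–f: (300 + 48)/2555 = 0.1362.
Expected DCO frequency = 0.2262 × 0.1362 ≈ 0.03081; observed = 48/2555 ≈ 0.01879.
Coefficient of coincidence = 0.01879/0.03081 ≈ 0.61.

0.61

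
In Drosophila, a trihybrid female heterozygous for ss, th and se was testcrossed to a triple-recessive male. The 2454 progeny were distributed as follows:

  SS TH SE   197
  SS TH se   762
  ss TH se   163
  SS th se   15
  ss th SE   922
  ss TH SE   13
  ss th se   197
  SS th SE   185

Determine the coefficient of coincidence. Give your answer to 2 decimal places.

The two most frequent reciprocal classes, SS TH se and ss th SE, are the parental types, so the F1 was SS TH se / ss th SE.
The two rarest classes, SS th se and ss TH SE, are the double crossovers. Comparing them with the parentals, only the th allele has switched, so th is the middle locus and the order is se – th – ss.
se–th: (394 + 28)/2454 = 0.1720; th–ss: (348 + 28)/2454 = 0.1532.
Expected DCO frequency = 0.1720 × 0.1532 ≈ 0.02635; observed = 28/2454 ≈ 0.01141.
Coefficient of coincidence = 0.01141/0.02635 ≈ 0.43.

0.43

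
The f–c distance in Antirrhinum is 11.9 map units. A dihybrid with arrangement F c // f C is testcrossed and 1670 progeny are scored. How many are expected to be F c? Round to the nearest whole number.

A map distance of 11.9 map units corresponds to a recombination frequency of 0.119.
The F1 is F c / f C, so F c is a parental gamete class with expected frequency (1 − r)/2 = 0.881/2 = 0.4405.
Expected number = 0.4405 × 1670 = 735.63 ≈ 736.

736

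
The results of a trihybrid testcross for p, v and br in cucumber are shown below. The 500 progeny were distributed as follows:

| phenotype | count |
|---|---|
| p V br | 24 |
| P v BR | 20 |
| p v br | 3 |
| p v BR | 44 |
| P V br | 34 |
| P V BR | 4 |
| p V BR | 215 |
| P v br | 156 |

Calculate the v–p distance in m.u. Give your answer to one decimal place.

17.0 m.u.

The two most frequent reciprocal classes, P v br and p V BR, are the parental types, so the F1 was P v br / p V BR.
The two rarest classes, p v br and P V BR, are the double crossovers. Comparing them with the parentals, only the p allele has switched, so p is the middle locus and the order is v – p – br.
Crossovers in the v–p interval produce the single-crossover classes P V br and p v BR (34 + 44 = 78) plus the double crossovers (7).
RF(v–p) = (78 + 7) / 500 = 85/500 = 0.1700 → 17.0 m.u.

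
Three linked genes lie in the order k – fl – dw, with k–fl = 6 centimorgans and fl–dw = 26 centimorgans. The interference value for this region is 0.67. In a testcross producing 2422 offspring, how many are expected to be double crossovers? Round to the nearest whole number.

12

Map distances give recombination frequencies of 0.060 and 0.260 for the two intervals.
With interference 0.67 (so coincidence = 0.33), expected double-crossover frequency = 0.060 × 0.260 × 0.33 = 0.00515.
Expected number = 0.00515 × 2422 = 12.47 ≈ 12.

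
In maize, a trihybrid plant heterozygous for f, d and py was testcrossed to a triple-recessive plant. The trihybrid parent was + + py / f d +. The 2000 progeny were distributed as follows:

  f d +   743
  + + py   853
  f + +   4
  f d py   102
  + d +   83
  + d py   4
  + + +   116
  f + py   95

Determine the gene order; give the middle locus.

The two rarest classes, + d py and f + +, are the double crossovers. Comparing them with the parentals, only the d allele has switched, so d is the middle locus and the order is py – d – f.

d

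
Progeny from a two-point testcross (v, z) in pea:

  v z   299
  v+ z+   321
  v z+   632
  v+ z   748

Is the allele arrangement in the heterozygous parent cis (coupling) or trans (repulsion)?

trans

The two most frequent classes are v+ z (748) and v z+ (632); these are the parental (non-recombinant) types.
So the F1 carried v+ z on one chromosome and v z+ on the other — the recessive alleles are on opposite chromosomes (trans / repulsion).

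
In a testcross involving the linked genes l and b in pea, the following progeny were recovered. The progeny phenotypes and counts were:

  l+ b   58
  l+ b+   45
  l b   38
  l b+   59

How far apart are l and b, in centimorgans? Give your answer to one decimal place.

41.5 centimorgans

The two most frequent classes, l+ b (58) and l b+ (59), are the parental types, so the F1 was l+ b / l b+.
The recombinant classes are l+ b+ and l b: 45 + 38 = 83.
Recombination frequency = 83/200 = 0.4150 ≈ 41.5%, i.e. 41.5 centimorgans.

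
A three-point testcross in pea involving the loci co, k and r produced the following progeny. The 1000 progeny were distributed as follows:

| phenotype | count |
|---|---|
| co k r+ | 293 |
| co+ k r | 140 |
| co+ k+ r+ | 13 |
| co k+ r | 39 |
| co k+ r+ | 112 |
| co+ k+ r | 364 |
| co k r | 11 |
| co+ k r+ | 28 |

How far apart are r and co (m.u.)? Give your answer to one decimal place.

The two most frequent reciprocal classes, co+ k+ r and co k r+, are the parental types, so the F1 was co+ k+ r / co k r+.
The two rarest classes, co+ k+ r+ and co k r, are the double crossovers. Comparing them with the parentals, only the r allele has switched, so r is the middle locus and the order is co – r – k.
Crossovers in the co–r interval produce the single-crossover classes co k+ r and co+ k r+ (39 + 28 = 67) plus the double crossovers (24).
RF(co–r) = (67 + 24) / 1000 = 91/1000 = 0.0910 → 9.1 m.u.

9.1 m.u.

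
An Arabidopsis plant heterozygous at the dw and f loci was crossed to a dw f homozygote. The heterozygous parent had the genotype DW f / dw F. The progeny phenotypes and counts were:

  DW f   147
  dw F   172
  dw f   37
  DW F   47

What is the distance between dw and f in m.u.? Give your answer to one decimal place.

20.8 m.u.

The recombinant classes are DW F and dw f: 47 + 37 = 84.
Recombination frequency = 84/403 = 0.2084 ≈ 20.8%, i.e. 20.8 m.u.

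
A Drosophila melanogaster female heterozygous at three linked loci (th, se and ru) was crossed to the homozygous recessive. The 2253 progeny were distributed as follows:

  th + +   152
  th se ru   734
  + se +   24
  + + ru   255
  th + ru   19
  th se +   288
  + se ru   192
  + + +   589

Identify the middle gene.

se

The two most frequent reciprocal classes, + + + and th se ru, are the parental types, so the F1 was + + + / th se ru.
The two rarest classes, + se + and th + ru, are the double crossovers. Comparing them with the parentals, only the se allele has switched, so se is the middle locus and the order is ru – se – th.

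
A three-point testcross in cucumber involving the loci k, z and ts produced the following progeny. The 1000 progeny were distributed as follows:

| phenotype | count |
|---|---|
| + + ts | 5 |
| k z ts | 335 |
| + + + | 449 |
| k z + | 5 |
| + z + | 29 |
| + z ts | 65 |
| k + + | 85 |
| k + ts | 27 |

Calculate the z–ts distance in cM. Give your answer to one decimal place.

The two most frequent reciprocal classes, + + + and k z ts, are the parental types, so the F1 was + + + / k z ts.
The two rarest classes, + + ts and k z +, are the double crossovers. Comparing them with the parentals, only the ts allele has switched, so ts is the middle locus and the order is k – ts – z.
Crossovers in the ts–z interval produce the single-crossover classes + z + and k + ts (29 + 27 = 56) plus the double crossovers (10).
RF(ts–z) = (56 + 10) / 1000 = 66/1000 = 0.0660 → 6.6 cM.

6.6 cM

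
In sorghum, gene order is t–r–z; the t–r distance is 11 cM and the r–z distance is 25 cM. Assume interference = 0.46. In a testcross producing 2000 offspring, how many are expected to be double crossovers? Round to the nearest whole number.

Map distances give recombination frequencies of 0.110 and 0.250 for the two intervals.
With interference 0.46 (so coincidence = 0.54), expected double-crossover frequency = 0.110 × 0.250 × 0.54 = 0.01485.
Expected number = 0.01485 × 2000 = 29.70 ≈ 30.

30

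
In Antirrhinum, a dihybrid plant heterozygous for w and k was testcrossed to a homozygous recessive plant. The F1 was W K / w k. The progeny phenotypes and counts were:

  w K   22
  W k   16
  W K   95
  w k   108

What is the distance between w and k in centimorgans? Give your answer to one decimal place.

15.8 centimorgans

The recombinant classes are W k and w K: 16 + 22 = 38.
Recombination frequency = 38/241 = 0.1577 ≈ 15.8%, i.e. 15.8 centimorgans.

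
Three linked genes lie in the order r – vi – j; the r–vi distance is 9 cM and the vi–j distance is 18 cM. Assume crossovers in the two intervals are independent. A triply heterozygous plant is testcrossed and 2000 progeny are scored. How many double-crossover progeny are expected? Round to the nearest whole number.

32

Map distances give recombination frequencies of 0.090 and 0.180 for the two intervals.
With no interference, expected double-crossover frequency = 0.090 × 0.180 = 0.01620.
Expected number = 0.01620 × 2000 = 32.40 ≈ 32.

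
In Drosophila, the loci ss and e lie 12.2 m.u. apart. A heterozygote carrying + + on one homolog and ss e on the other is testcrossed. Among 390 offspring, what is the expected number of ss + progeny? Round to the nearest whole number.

24

A map distance of 12.2 m.u. corresponds to a recombination frequency of 0.122.
The F1 is + + / ss e, so ss + is a recombinant gamete class with expected frequency r/2 = 0.122/2 = 0.0610.
Expected number = 0.0610 × 390 = 23.79 ≈ 24.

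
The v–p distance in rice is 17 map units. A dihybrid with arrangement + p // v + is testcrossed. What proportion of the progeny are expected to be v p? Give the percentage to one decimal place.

8.5%

A map distance of 17 map units corresponds to a recombination frequency of 0.170.
The F1 is + p / v +, so v p is a recombinant gamete class with expected frequency r/2 = 0.170/2 = 0.0850.
That is 0.0850 = 8.5% of the progeny.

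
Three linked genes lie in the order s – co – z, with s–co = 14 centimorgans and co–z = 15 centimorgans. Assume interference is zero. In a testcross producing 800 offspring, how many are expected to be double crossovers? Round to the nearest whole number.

17

Map distances give recombination frequencies of 0.140 and 0.150 for the two intervals.
With no interference, expected double-crossover frequency = 0.140 × 0.150 = 0.02100.
Expected number = 0.02100 × 800 = 16.80 ≈ 17.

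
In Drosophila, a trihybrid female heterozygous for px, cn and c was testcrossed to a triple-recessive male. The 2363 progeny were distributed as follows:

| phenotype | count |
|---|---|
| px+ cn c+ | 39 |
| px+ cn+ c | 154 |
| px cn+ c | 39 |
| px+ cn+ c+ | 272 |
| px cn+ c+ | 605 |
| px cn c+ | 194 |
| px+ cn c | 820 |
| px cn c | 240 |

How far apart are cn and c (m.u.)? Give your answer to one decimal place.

The two most frequent reciprocal classes, px+ cn c and px cn+ c+, are the parental types, so the F1 was px+ cn c / px cn+ c+.
The two rarest classes, px+ cn c+ and px cn+ c, are the double crossovers. Comparing them with the parentals, only the c allele has switched, so c is the middle locus and the order is px – c – cn.
Crossovers in the c–cn interval produce the single-crossover classes px+ cn+ c and px cn c+ (154 + 194 = 348) plus the double crossovers (78).
RF(c–cn) = (348 + 78) / 2363 = 426/2363 = 0.1803 → 18.0 m.u.

18.0 m.u.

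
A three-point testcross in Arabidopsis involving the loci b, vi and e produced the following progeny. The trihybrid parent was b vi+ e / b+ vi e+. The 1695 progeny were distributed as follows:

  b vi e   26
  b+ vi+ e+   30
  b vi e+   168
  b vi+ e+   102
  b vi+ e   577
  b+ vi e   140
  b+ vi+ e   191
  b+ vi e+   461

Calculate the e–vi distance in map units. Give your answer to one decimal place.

The two rarest classes, b vi e and b+ vi+ e+, are the double crossovers. Comparing them with the parentals, only the vi allele has switched, so vi is the middle locus and the order is e – vi – b.
Crossovers in the e–vi interval produce the single-crossover classes b vi+ e+ and b+ vi e (102 + 140 = 242) plus the double crossovers (56).
RF(e–vi) = (242 + 56) / 1695 = 298/1695 = 0.1758 → 17.6 map units.

17.6 map units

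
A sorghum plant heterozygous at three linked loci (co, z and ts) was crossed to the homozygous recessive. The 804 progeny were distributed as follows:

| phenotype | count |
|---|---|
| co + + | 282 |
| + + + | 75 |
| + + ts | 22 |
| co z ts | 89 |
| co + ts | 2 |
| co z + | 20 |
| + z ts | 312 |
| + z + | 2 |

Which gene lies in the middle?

The two most frequent reciprocal classes, + z ts and co + +, are the parental types, so the F1 was + z ts / co + +.
The two rarest classes, + z + and co + ts, are the double crossovers. Comparing them with the parentals, only the ts allele has switched, so ts is the middle locus and the order is z – ts – co.

ts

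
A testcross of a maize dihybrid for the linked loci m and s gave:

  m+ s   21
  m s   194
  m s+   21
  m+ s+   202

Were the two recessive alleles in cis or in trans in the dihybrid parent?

cis

The two most frequent classes are m+ s+ (202) and m s (194); these are the parental (non-recombinant) types.
So the F1 carried m+ s+ on one chromosome and m s on the other — the recessive alleles are on the same chromosome (cis / coupling).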